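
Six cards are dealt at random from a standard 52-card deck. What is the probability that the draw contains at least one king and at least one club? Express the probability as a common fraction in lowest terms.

6772177/20358520

There are C(52,6) = 20358520 possible draws.
By inclusion-exclusion on the complements, draws missing all kings or all clubs: C(48,6) + C(39,6) − C(36,6) = 12271512 + 3262623 − 1947792 = 13586343.
So draws with at least one of each: 20358520 − 13586343 = 6772177, probability 6772177/20358520.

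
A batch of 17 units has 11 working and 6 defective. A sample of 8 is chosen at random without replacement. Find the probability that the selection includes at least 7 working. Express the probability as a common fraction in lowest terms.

Total selections: C(17,8) = 24310.
Favorable selections (at least 7 working): C(11,7)·C(6,1) + C(11,8)·C(6,0) = 1980 + 165 = 2145.
Probability = 2145/24310 = 3/34.

3/34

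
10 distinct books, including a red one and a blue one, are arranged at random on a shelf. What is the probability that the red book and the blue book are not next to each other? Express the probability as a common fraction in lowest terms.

There are 10! = 3628800 arrangements.
Arrangements with the red book and the blue book adjacent: 2·9! = 725760.
So not adjacent: 3628800 − 725760 = 2903040, probability 2903040/3628800 = 4/5.

4/5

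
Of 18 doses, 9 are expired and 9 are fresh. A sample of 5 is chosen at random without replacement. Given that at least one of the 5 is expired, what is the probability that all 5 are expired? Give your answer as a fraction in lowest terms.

1/67

Work in counts. Selections with at least one expired: C(18,5) − C(9,5) = 8568 − 126 = 8442.
Of those, selections where all 5 are expired: C(9,5) = 126.
Conditional probability = 126/8442 = 1/67.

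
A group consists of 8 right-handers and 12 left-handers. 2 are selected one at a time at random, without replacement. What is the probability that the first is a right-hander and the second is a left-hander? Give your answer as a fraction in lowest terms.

Multiply the conditional probabilities at each draw: 8/20 · 12/19 = 96/380 = 24/95.

24/95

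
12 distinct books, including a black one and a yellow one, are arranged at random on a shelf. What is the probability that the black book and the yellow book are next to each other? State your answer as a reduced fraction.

There are 12! = 479001600 arrangements.
Treat the black book and the yellow book as a block: 11! arrangements of the blocks × 2 orders within the block = 2·39916800 = 79833600.
Probability = 79833600/479001600 = 1/6.

1/6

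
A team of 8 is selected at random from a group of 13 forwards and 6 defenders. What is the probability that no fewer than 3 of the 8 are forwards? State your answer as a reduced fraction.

Total selections: C(19,8) = 75582.
The complement is exactly 2 forwards: C(13,2)·C(6,6) = 78.
Probability = 1 − 78/75582 = 75504/75582 = 968/969.

968/969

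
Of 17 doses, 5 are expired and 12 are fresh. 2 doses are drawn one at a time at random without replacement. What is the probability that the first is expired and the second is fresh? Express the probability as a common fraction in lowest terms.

15/68

Multiply the conditional probabilities at each draw: 5/17 · 12/16 = 60/272 = 15/68.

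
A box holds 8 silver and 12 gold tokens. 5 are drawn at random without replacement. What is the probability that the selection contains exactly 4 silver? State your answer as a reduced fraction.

Total number of selections: C(20,5) = 15504.
Selections with exactly 4 silver: choose 4 of the 8 silver and 1 of the 12 gold, C(8,4)·C(12,1) = 70·12 = 840.
Probability = 840/15504 = 35/646.

35/646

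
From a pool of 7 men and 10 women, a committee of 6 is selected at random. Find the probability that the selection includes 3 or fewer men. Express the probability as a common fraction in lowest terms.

189/221

There are C(17,6) = 12376 ways to choose the 6.
Count the complement (more than 3 men): C(7,4)·C(10,2) + C(7,5)·C(10,1) + C(7,6)·C(10,0) = 1575 + 210 + 7 = 1792.
Probability = 1 − 1792/12376 = 10584/12376 = 189/221.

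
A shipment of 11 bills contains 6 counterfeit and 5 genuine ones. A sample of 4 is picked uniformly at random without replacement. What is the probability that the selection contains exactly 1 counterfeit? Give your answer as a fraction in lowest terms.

The sample space is all 4-subsets of the 11: C(11,4) = 330.
Selections with exactly 1 counterfeit: choose 1 of the 6 counterfeit and 3 of the 5 genuine, C(6,1)·C(5,3) = 6·10 = 60.
Probability = 60/330 = 2/11.

2/11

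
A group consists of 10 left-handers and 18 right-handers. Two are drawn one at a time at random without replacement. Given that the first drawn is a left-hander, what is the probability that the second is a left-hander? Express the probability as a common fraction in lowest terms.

1/3

After removing one left-hander, 27 remain: 9 left-handers and 18 right-handers.
So the probability the next is a left-hander is 9/27 = 1/3.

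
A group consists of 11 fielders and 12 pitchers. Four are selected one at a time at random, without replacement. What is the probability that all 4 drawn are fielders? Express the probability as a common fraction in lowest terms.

Multiply the conditional probabilities at each draw: 11/23 · 10/22 · 9/21 · 8/20 = 7920/212520 = 6/161.

6/161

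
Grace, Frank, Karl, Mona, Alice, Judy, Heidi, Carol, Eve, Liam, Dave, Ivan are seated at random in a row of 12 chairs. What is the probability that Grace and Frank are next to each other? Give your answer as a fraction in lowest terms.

1/6

There are 12! = 479001600 arrangements.
Treat Grace and Frank as a block: 11! arrangements of the blocks × 2 orders within the block = 2·39916800 = 79833600.
Probability = 79833600/479001600 = 1/6.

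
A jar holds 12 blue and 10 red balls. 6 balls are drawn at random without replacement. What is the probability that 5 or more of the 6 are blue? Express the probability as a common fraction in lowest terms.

268/2261

There are C(22,6) = 74613 ways to choose the 6.
Favorable selections (5 or more blue): C(12,5)·C(10,1) + C(12,6)·C(10,0) = 7920 + 924 = 8844.
Probability = 8844/74613 = 268/2261.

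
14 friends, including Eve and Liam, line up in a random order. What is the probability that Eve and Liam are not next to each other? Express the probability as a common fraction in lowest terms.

6/7

There are 14! = 87178291200 arrangements.
Arrangements with Eve and Liam adjacent: 2·13! = 12454041600.
So not adjacent: 87178291200 − 12454041600 = 74724249600, probability 74724249600/87178291200 = 6/7.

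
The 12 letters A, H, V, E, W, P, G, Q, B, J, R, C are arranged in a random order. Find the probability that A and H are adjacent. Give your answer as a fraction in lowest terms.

1/6

There are 12! = 479001600 arrangements.
Treat A and H as a block: 11! arrangements of the blocks × 2 orders within the block = 2·39916800 = 79833600.
Probability = 79833600/479001600 = 1/6.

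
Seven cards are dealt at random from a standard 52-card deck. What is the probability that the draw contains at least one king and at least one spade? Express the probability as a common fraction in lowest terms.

There are C(52,7) = 133784560 possible draws.
By inclusion-exclusion on the complements, draws missing all kings or all spades: C(48,7) + C(39,7) − C(36,7) = 73629072 + 15380937 − 8347680 = 80662329.
So draws with at least one of each: 133784560 − 80662329 = 53122231, probability 53122231/133784560.

53122231/133784560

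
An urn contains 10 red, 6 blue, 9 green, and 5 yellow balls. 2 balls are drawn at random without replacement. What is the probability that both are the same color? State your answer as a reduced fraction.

106/435

There are C(30,2) = 435 ways to draw 2 balls.
All same color: C(10,2) + C(6,2) + C(9,2) + C(5,2) = 45 + 15 + 36 + 10 = 106.
Probability = 106/435.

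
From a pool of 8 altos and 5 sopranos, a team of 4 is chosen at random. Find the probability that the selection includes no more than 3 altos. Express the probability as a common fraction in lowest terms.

Total selections: C(13,4) = 715.
The complement is exactly 4 altos: C(8,4)·C(5,0) = 70.
Probability = 1 − 70/715 = 645/715 = 129/143.

129/143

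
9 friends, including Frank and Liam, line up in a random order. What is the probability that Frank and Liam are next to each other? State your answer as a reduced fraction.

There are 9! = 362880 arrangements.
Treat Frank and Liam as a block: 8! arrangements of the blocks × 2 orders within the block = 2·40320 = 80640.
Probability = 80640/362880 = 2/9.

2/9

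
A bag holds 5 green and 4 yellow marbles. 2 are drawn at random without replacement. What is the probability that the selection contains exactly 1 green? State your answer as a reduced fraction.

5/9

The sample space is all 2-subsets of the 9: C(9,2) = 36.
Selections with exactly 1 green: choose 1 of the 5 green and 1 of the 4 yellow, C(5,1)·C(4,1) = 5·4 = 20.
Probability = 20/36 = 5/9.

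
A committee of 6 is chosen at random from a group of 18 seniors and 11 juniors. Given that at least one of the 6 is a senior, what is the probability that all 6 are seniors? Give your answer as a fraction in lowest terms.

Work in counts. Selections with at least one senior: C(29,6) − C(11,6) = 475020 − 462 = 474558.
Of those, selections where all 6 are seniors: C(18,6) = 18564.
Conditional probability = 18564/474558 = 442/11299.

442/11299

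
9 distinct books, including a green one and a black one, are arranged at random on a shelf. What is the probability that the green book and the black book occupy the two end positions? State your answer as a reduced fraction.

There are 9! = 362880 arrangements.
Place the green book and the black book at the ends in 2 ways, arrange the remaining 7 in 7! = 5040 ways: 2·5040 = 10080.
Probability = 10080/362880 = 1/36.

1/36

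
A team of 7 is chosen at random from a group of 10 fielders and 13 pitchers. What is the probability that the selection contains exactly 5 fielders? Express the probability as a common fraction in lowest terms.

Total number of selections: C(23,7) = 245157.
Selections with exactly 5 fielders: choose 5 of the 10 fielders and 2 of the 13 pitchers, C(10,5)·C(13,2) = 252·78 = 19656.
Probability = 19656/245157 = 6552/81719.

6552/81719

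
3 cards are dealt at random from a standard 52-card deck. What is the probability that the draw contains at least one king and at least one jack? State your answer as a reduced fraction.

There are C(52,3) = 22100 possible draws.
By inclusion-exclusion on the complements, draws missing all kings or all jacks: C(48,3) + C(48,3) − C(44,3) = 17296 + 17296 − 13244 = 21348.
So draws with at least one of each: 22100 − 21348 = 752, probability 752/22100 = 188/5525.

188/5525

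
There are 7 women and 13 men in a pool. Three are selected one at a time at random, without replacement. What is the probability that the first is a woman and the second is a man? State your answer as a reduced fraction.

91/380

Multiply the conditional probabilities at each draw: 7/20 · 13/19 = 91/380.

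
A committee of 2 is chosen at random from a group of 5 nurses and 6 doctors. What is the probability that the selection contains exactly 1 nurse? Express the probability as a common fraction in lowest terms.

The sample space is all 2-subsets of the 11: C(11,2) = 55.
Selections with exactly 1 nurse: choose 1 of the 5 nurses and 1 of the 6 doctors, C(5,1)·C(6,1) = 5·6 = 30.
Probability = 30/55 = 6/11.

6/11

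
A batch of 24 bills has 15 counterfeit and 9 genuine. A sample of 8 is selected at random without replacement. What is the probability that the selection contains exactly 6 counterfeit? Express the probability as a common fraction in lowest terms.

Total number of selections: C(24,8) = 735471.
Selections with exactly 6 counterfeit: choose 6 of the 15 counterfeit and 2 of the 9 genuine, C(15,6)·C(9,2) = 5005·36 = 180180.
Probability = 180180/735471 = 1820/7429.

1820/7429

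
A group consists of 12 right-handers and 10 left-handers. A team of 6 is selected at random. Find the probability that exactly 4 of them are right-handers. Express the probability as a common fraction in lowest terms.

Total number of selections: C(22,6) = 74613.
Selections with exactly 4 right-handers: choose 4 of the 12 right-handers and 2 of the 10 left-handers, C(12,4)·C(10,2) = 495·45 = 22275.
Probability = 22275/74613 = 675/2261.

675/2261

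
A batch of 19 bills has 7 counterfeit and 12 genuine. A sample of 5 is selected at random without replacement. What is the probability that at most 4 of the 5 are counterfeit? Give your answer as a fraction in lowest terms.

3869/3876

Total selections: C(19,5) = 11628.
Favorable selections (at most 4 counterfeit): C(7,0)·C(12,5) + C(7,1)·C(12,4) + C(7,2)·C(12,3) + C(7,3)·C(12,2) + C(7,4)·C(12,1) = 792 + 3465 + 4620 + 2310 + 420 = 11607.
Probability = 11607/11628 = 3869/3876.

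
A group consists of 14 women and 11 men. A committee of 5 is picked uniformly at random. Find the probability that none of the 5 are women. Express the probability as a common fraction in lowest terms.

There are C(25,5) = 53130 possible selections.
Selections with no women (all men): C(11,5) = 462.
Probability = 462/53130 = 1/115.

1/115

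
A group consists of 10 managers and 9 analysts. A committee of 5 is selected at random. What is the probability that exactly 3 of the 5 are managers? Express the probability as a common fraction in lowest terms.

There are C(19,5) = 11628 ways to choose 5 from 19.
Selections with exactly 3 managers: choose 3 of the 10 managers and 2 of the 9 analysts, C(10,3)·C(9,2) = 120·36 = 4320.
Probability = 4320/11628 = 120/323.

120/323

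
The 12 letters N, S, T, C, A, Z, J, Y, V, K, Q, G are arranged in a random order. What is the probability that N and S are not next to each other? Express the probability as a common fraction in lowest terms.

There are 12! = 479001600 arrangements.
Arrangements with N and S adjacent: 2·11! = 79833600.
So not adjacent: 479001600 − 79833600 = 399168000, probability 399168000/479001600 = 5/6.

5/6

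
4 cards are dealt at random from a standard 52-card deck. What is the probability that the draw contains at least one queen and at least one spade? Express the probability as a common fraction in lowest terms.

52799/270725

There are C(52,4) = 270725 possible draws.
By inclusion-exclusion on the complements, draws missing all queens or all spades: C(48,4) + C(39,4) − C(36,4) = 194580 + 82251 − 58905 = 217926.
So draws with at least one of each: 270725 − 217926 = 52799, probability 52799/270725.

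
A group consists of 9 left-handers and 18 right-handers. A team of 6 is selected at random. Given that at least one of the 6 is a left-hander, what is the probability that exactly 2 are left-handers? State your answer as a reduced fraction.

18360/46241

Work in counts. Selections with at least one left-hander: C(27,6) − C(18,6) = 296010 − 18564 = 277446.
Of those, selections where exactly 2 are left-handers: C(9,2)·C(18,4) = 36·3060 = 110160.
Conditional probability = 110160/277446 = 18360/46241.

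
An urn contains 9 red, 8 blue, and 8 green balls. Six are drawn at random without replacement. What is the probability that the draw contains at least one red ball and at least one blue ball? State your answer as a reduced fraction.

There are C(25,6) = 177100 possible draws.
By inclusion-exclusion on the complements, draws missing all red or all blue: C(16,6) + C(17,6) − C(8,6) = 8008 + 12376 − 28 = 20356.
So draws with at least one of each: 177100 − 20356 = 156744, probability 156744/177100 = 5598/6325.

5598/6325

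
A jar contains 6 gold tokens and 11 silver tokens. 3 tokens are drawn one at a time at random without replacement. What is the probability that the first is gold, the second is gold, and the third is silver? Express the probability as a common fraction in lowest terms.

11/136

Multiply the conditional probabilities at each draw: 6/17 · 5/16 · 11/15 = 330/4080 = 11/136.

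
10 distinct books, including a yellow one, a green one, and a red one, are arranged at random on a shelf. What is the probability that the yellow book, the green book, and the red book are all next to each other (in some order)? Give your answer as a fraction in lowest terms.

1/15

There are 10! = 3628800 arrangements.
Treat the three as one block: 8! placements × 3! orders within the block = 40320·6 = 241920.
Probability = 241920/3628800 = 1/15.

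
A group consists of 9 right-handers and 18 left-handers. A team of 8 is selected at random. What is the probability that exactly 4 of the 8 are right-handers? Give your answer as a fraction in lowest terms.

Total number of selections: C(27,8) = 2220075.
Selections with exactly 4 right-handers: choose 4 of the 9 right-handers and 4 of the 18 left-handers, C(9,4)·C(18,4) = 126·3060 = 385560.
Probability = 385560/2220075 = 2856/16445.

2856/16445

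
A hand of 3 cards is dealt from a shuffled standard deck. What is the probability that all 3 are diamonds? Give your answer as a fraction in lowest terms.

11/850

There are C(52,3) = 22100 possible 3-card hands.
Hands that are all diamonds: C(13,3) = 286.
Probability = 286/22100 = 11/850.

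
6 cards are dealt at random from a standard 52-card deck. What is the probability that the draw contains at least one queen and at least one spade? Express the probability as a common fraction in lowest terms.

There are C(52,6) = 20358520 possible draws.
By inclusion-exclusion on the complements, draws missing all queens or all spades: C(48,6) + C(39,6) − C(36,6) = 12271512 + 3262623 − 1947792 = 13586343.
So draws with at least one of each: 20358520 − 13586343 = 6772177, probability 6772177/20358520.

6772177/20358520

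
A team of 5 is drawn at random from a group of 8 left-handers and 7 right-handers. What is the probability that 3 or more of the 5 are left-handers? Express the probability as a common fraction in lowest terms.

82/143

Total selections: C(15,5) = 3003.
Favorable selections (3 or more left-handers): C(8,3)·C(7,2) + C(8,4)·C(7,1) + C(8,5)·C(7,0) = 1176 + 490 + 56 = 1722.
Probability = 1722/3003 = 82/143.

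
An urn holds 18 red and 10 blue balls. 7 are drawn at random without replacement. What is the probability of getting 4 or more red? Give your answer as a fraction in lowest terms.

40426/49335

Total selections: C(28,7) = 1184040.
Favorable selections (4 or more red): C(18,4)·C(10,3) + C(18,5)·C(10,2) + C(18,6)·C(10,1) + C(18,7)·C(10,0) = 367200 + 385560 + 185640 + 31824 = 970224.
Probability = 970224/1184040 = 40426/49335.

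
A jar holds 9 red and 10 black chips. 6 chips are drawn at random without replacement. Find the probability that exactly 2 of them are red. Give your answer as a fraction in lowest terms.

Total number of selections: C(19,6) = 27132.
Selections with exactly 2 red: choose 2 of the 9 red and 4 of the 10 black, C(9,2)·C(10,4) = 36·210 = 7560.
Probability = 7560/27132 = 90/323.

90/323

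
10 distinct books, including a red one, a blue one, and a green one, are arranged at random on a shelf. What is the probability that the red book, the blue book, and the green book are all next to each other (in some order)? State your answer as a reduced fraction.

1/15

There are 10! = 3628800 arrangements.
Treat the three as one block: 8! placements × 3! orders within the block = 40320·6 = 241920.
Probability = 241920/3628800 = 1/15.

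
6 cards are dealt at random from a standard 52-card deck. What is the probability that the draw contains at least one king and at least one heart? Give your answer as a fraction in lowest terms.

There are C(52,6) = 20358520 possible draws.
By inclusion-exclusion on the complements, draws missing all kings or all hearts: C(48,6) + C(39,6) − C(36,6) = 12271512 + 3262623 − 1947792 = 13586343.
So draws with at least one of each: 20358520 − 13586343 = 6772177, probability 6772177/20358520.

6772177/20358520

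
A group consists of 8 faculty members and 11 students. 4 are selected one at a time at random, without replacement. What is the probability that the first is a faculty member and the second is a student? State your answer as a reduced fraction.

44/171

Multiply the conditional probabilities at each draw: 8/19 · 11/18 = 88/342 = 44/171.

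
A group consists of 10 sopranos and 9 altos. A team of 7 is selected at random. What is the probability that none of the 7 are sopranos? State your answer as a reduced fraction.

There are C(19,7) = 50388 possible selections.
Selections with no sopranos (all altos): C(9,7) = 36.
Probability = 36/50388 = 3/4199.

3/4199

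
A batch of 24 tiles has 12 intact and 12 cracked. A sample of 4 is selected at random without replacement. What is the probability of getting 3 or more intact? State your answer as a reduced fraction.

Total selections: C(24,4) = 10626.
Favorable selections (3 or more intact): C(12,3)·C(12,1) + C(12,4)·C(12,0) = 2640 + 495 = 3135.
Probability = 3135/10626 = 95/322.

95/322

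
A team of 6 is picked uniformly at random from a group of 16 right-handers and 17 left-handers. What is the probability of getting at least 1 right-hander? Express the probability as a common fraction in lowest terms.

19557/19778

There are C(33,6) = 1107568 ways to choose the 6.
The complement is all 6 are left-handers: C(17,6) = 12376.
Probability = 1 − 12376/1107568 = 1095192/1107568 = 19557/19778.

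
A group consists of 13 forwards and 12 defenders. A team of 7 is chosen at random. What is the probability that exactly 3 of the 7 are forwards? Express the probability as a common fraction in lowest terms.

1287/4370

The sample space is all 7-subsets of the 25: C(25,7) = 480700.
Selections with exactly 3 forwards: choose 3 of the 13 forwards and 4 of the 12 defenders, C(13,3)·C(12,4) = 286·495 = 141570.
Probability = 141570/480700 = 1287/4370.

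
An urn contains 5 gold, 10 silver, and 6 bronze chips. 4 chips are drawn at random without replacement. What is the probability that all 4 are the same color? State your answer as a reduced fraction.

46/1197

There are C(21,4) = 5985 ways to draw 4 chips.
All same color: C(5,4) + C(10,4) + C(6,4) = 5 + 210 + 15 = 230.
Probability = 230/5985 = 46/1197.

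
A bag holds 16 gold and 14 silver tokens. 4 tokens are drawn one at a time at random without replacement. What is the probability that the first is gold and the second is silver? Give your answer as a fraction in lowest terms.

Multiply the conditional probabilities at each draw: 16/30 · 14/29 = 224/870 = 112/435.

112/435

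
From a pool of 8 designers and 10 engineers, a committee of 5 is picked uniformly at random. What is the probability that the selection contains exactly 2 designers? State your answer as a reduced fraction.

Total number of selections: C(18,5) = 8568.
Selections with exactly 2 designers: choose 2 of the 8 designers and 3 of the 10 engineers, C(8,2)·C(10,3) = 28·120 = 3360.
Probability = 3360/8568 = 20/51.

20/51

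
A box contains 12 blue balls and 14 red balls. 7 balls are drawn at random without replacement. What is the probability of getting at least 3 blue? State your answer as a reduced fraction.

17/23

Total selections: C(26,7) = 657800.
Count the complement (fewer than 3 blue): C(12,0)·C(14,7) + C(12,1)·C(14,6) + C(12,2)·C(14,5) = 3432 + 36036 + 132132 = 171600.
Probability = 1 − 171600/657800 = 486200/657800 = 17/23.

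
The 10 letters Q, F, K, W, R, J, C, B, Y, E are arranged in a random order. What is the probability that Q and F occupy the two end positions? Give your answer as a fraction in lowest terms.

1/45

There are 10! = 3628800 arrangements.
Place Q and F at the ends in 2 ways, arrange the remaining 8 in 8! = 40320 ways: 2·40320 = 80640.
Probability = 80640/3628800 = 1/45.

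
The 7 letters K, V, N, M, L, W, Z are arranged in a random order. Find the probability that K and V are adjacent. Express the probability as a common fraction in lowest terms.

2/7

There are 7! = 5040 arrangements.
Treat K and V as a block: 6! arrangements of the blocks × 2 orders within the block = 2·720 = 1440.
Probability = 1440/5040 = 2/7.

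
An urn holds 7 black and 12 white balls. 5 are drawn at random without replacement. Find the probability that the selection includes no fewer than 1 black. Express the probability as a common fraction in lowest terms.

301/323

Total selections: C(19,5) = 11628.
The complement is all 5 are white: C(12,5) = 792.
Probability = 1 − 792/11628 = 10836/11628 = 301/323.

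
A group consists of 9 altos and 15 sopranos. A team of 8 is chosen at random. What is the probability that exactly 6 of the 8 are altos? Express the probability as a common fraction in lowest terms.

There are C(24,8) = 735471 ways to choose 8 from 24.
Selections with exactly 6 altos: choose 6 of the 9 altos and 2 of the 15 sopranos, C(9,6)·C(15,2) = 84·105 = 8820.
Probability = 8820/735471 = 980/81719.

980/81719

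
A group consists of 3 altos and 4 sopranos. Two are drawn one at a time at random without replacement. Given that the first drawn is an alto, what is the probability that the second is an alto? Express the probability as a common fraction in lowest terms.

After removing one alto, 6 remain: 2 altos and 4 sopranos.
So the probability the next is an alto is 2/6 = 1/3.

1/3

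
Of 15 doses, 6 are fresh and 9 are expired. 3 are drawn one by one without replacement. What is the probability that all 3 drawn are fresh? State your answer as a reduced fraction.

4/91

Multiply the conditional probabilities at each draw: 6/15 · 5/14 · 4/13 = 120/2730 = 4/91.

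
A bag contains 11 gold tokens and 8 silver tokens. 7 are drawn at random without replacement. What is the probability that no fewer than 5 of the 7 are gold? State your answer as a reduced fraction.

Total selections: C(19,7) = 50388.
Favorable selections (no fewer than 5 gold): C(11,5)·C(8,2) + C(11,6)·C(8,1) + C(11,7)·C(8,0) = 12936 + 3696 + 330 = 16962.
Probability = 16962/50388 = 2827/8398.

2827/8398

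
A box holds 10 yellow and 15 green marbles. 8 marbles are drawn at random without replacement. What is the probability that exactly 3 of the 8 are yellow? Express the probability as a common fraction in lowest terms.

728/2185

There are C(25,8) = 1081575 ways to choose 8 from 25.
Selections with exactly 3 yellow: choose 3 of the 10 yellow and 5 of the 15 green, C(10,3)·C(15,5) = 120·3003 = 360360.
Probability = 360360/1081575 = 728/2185.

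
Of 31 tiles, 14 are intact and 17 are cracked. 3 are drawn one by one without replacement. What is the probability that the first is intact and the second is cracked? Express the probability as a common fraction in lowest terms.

Multiply the conditional probabilities at each draw: 14/31 · 17/30 = 238/930 = 119/465.

119/465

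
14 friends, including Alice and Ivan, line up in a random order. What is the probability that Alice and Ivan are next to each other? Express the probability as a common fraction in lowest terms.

There are 14! = 87178291200 arrangements.
Treat Alice and Ivan as a block: 13! arrangements of the blocks × 2 orders within the block = 2·6227020800 = 12454041600.
Probability = 12454041600/87178291200 = 1/7.

1/7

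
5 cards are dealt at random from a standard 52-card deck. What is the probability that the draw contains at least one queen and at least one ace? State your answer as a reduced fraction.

There are C(52,5) = 2598960 possible draws.
By inclusion-exclusion on the complements, draws missing all queens or all aces: C(48,5) + C(48,5) − C(44,5) = 1712304 + 1712304 − 1086008 = 2338600.
So draws with at least one of each: 2598960 − 2338600 = 260360, probability 260360/2598960 = 6509/64974.

6509/64974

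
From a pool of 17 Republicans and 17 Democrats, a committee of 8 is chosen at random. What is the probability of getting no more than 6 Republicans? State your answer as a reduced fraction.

There are C(34,8) = 18156204 ways to choose the 8.
Count the complement (more than 6 Republicans): C(17,7)·C(17,1) + C(17,8)·C(17,0) = 330616 + 24310 = 354926.
Probability = 1 − 354926/18156204 = 17801278/18156204 = 47597/48546.

47597/48546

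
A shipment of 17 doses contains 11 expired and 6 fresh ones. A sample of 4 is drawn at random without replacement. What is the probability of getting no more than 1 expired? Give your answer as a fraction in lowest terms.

47/476

Total selections: C(17,4) = 2380.
Favorable selections (no more than 1 expired): C(11,0)·C(6,4) + C(11,1)·C(6,3) = 15 + 220 = 235.
Probability = 235/2380 = 47/476.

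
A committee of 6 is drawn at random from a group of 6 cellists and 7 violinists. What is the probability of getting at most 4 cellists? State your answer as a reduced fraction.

There are C(13,6) = 1716 ways to choose the 6.
Favorable selections (at most 4 cellists): C(6,0)·C(7,6) + C(6,1)·C(7,5) + C(6,2)·C(7,4) + C(6,3)·C(7,3) + C(6,4)·C(7,2) = 7 + 126 + 525 + 700 + 315 = 1673.
Probability = 1673/1716.

1673/1716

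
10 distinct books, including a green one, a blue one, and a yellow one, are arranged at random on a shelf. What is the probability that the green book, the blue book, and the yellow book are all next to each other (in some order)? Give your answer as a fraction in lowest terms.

1/15

There are 10! = 3628800 arrangements.
Treat the three as one block: 8! placements × 3! orders within the block = 40320·6 = 241920.
Probability = 241920/3628800 = 1/15.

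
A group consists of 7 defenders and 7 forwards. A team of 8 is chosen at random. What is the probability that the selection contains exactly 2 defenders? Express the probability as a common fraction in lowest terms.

Total number of selections: C(14,8) = 3003.
Selections with exactly 2 defenders: choose 2 of the 7 defenders and 6 of the 7 forwards, C(7,2)·C(7,6) = 21·7 = 147.
Probability = 147/3003 = 7/143.

7/143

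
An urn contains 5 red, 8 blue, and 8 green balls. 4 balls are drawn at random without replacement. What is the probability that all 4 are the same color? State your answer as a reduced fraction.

29/1197

There are C(21,4) = 5985 ways to draw 4 balls.
All same color: C(5,4) + C(8,4) + C(8,4) = 5 + 70 + 70 = 145.
Probability = 145/5985 = 29/1197.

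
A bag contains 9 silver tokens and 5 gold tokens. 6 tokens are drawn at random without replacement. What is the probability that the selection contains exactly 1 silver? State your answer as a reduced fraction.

3/1001

Total number of selections: C(14,6) = 3003.
Selections with exactly 1 silver: choose 1 of the 9 silver and 5 of the 5 gold, C(9,1)·C(5,5) = 9·1 = 9.
Probability = 9/3003 = 3/1001.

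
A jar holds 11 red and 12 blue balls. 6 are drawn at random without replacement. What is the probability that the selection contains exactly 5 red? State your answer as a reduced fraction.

Total number of selections: C(23,6) = 100947.
Selections with exactly 5 red: choose 5 of the 11 red and 1 of the 12 blue, C(11,5)·C(12,1) = 462·12 = 5544.
Probability = 5544/100947 = 24/437.

24/437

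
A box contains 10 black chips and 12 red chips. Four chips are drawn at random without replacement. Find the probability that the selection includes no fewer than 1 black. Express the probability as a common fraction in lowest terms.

Total selections: C(22,4) = 7315.
Favorable selections (no fewer than 1 black): C(10,1)·C(12,3) + C(10,2)·C(12,2) + C(10,3)·C(12,1) + C(10,4)·C(12,0) = 2200 + 2970 + 1440 + 210 = 6820.
Probability = 6820/7315 = 124/133.

124/133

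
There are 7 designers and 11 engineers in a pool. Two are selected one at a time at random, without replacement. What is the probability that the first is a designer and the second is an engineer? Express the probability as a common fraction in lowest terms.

Multiply the conditional probabilities at each draw: 7/18 · 11/17 = 77/306.

77/306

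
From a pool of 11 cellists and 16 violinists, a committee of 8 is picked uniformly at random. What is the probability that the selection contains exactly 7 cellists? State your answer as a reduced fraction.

Total number of selections: C(27,8) = 2220075.
Selections with exactly 7 cellists: choose 7 of the 11 cellists and 1 of the 16 violinists, C(11,7)·C(16,1) = 330·16 = 5280.
Probability = 5280/2220075 = 32/13455.

32/13455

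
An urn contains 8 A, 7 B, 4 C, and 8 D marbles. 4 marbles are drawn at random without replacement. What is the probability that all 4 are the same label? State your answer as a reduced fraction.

88/8775

There are C(27,4) = 17550 ways to draw 4 marbles.
All same label: C(8,4) + C(7,4) + C(4,4) + C(8,4) = 70 + 35 + 1 + 70 = 176.
Probability = 176/17550 = 88/8775.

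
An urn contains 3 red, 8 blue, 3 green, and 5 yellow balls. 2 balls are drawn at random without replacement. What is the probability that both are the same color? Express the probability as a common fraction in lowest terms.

44/171

There are C(19,2) = 171 ways to draw 2 balls.
All same color: C(3,2) + C(8,2) + C(3,2) + C(5,2) = 3 + 28 + 3 + 10 = 44.
Probability = 44/171.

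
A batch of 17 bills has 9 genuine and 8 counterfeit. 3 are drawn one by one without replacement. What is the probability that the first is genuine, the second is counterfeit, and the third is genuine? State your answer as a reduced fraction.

Multiply the conditional probabilities at each draw: 9/17 · 8/16 · 8/15 = 576/4080 = 12/85.

12/85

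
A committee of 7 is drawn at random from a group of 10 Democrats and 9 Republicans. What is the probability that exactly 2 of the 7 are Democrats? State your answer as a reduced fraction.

945/8398

Total number of selections: C(19,7) = 50388.
Selections with exactly 2 Democrats: choose 2 of the 10 Democrats and 5 of the 9 Republicans, C(10,2)·C(9,5) = 45·126 = 5670.
Probability = 5670/50388 = 945/8398.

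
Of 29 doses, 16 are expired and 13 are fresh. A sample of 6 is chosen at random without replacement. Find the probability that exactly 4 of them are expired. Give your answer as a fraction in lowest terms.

26/87

There are C(29,6) = 475020 ways to choose 6 from 29.
Selections with exactly 4 expired: choose 4 of the 16 expired and 2 of the 13 fresh, C(16,4)·C(13,2) = 1820·78 = 141960.
Probability = 141960/475020 = 26/87.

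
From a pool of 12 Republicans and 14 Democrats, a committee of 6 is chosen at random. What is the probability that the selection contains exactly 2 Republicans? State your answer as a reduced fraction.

33/115

The sample space is all 6-subsets of the 26: C(26,6) = 230230.
Selections with exactly 2 Republicans: choose 2 of the 12 Republicans and 4 of the 14 Democrats, C(12,2)·C(14,4) = 66·1001 = 66066.
Probability = 66066/230230 = 33/115.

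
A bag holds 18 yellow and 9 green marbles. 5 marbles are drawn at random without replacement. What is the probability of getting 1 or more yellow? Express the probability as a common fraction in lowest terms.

4478/4485

Total selections: C(27,5) = 80730.
Favorable selections (1 or more yellow): C(18,1)·C(9,4) + C(18,2)·C(9,3) + C(18,3)·C(9,2) + C(18,4)·C(9,1) + C(18,5)·C(9,0) = 2268 + 12852 + 29376 + 27540 + 8568 = 80604.
Probability = 80604/80730 = 4478/4485.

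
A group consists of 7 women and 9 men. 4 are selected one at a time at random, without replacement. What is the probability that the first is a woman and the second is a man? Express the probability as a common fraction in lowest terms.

Multiply the conditional probabilities at each draw: 7/16 · 9/15 = 63/240 = 21/80.

21/80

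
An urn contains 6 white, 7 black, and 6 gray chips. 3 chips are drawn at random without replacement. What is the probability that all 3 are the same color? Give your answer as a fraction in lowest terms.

25/323

There are C(19,3) = 969 ways to draw 3 chips.
All same color: C(6,3) + C(7,3) + C(6,3) = 20 + 35 + 20 = 75.
Probability = 75/969 = 25/323.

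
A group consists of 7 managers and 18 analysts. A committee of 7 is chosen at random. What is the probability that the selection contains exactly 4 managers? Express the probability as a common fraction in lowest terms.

There are C(25,7) = 480700 ways to choose 7 from 25.
Selections with exactly 4 managers: choose 4 of the 7 managers and 3 of the 18 analysts, C(7,4)·C(18,3) = 35·816 = 28560.
Probability = 28560/480700 = 1428/24035.

1428/24035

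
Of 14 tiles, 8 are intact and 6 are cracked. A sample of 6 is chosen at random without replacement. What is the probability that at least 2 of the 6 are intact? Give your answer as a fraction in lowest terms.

422/429

Total selections: C(14,6) = 3003.
Favorable selections (at least 2 intact): C(8,2)·C(6,4) + C(8,3)·C(6,3) + C(8,4)·C(6,2) + C(8,5)·C(6,1) + C(8,6)·C(6,0) = 420 + 1120 + 1050 + 336 + 28 = 2954.
Probability = 2954/3003 = 422/429.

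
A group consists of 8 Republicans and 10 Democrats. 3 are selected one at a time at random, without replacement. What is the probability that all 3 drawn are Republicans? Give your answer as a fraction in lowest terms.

Multiply the conditional probabilities at each draw: 8/18 · 7/17 · 6/16 = 336/4896 = 7/102.

7/102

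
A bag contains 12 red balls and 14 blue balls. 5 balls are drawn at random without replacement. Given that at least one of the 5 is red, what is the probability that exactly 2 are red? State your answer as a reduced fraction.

84/223

Work in counts. Selections with at least one red: C(26,5) − C(14,5) = 65780 − 2002 = 63778.
Of those, selections where exactly 2 are red: C(12,2)·C(14,3) = 66·364 = 24024.
Conditional probability = 24024/63778 = 84/223.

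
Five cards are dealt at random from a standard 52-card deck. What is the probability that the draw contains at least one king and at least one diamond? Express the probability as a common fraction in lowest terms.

There are C(52,5) = 2598960 possible draws.
By inclusion-exclusion on the complements, draws missing all kings or all diamonds: C(48,5) + C(39,5) − C(36,5) = 1712304 + 575757 − 376992 = 1911069.
So draws with at least one of each: 2598960 − 1911069 = 687891, probability 687891/2598960 = 229297/866320.

229297/866320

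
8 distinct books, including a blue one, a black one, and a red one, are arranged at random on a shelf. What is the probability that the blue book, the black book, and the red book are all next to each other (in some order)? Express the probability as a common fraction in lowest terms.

There are 8! = 40320 arrangements.
Treat the three as one block: 6! placements × 3! orders within the block = 720·6 = 4320.
Probability = 4320/40320 = 3/28.

3/28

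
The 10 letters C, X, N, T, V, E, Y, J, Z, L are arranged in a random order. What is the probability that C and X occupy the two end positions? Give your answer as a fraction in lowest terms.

There are 10! = 3628800 arrangements.
Place C and X at the ends in 2 ways, arrange the remaining 8 in 8! = 40320 ways: 2·40320 = 80640.
Probability = 80640/3628800 = 1/45.

1/45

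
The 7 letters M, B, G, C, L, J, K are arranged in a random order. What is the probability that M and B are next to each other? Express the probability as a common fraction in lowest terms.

2/7

There are 7! = 5040 arrangements.
Treat M and B as a block: 6! arrangements of the blocks × 2 orders within the block = 2·720 = 1440.
Probability = 1440/5040 = 2/7.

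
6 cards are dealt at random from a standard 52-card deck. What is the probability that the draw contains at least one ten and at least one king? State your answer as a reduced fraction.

718637/5089630

There are C(52,6) = 20358520 possible draws.
By inclusion-exclusion on the complements, draws missing all tens or all kings: C(48,6) + C(48,6) − C(44,6) = 12271512 + 12271512 − 7059052 = 17483972.
So draws with at least one of each: 20358520 − 17483972 = 2874548, probability 2874548/20358520 = 718637/5089630.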